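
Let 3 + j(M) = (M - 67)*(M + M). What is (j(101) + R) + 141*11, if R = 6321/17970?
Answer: 50413947/5990 ≈ 8416.3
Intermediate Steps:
R = 2107/5990 (R = 6321*(1/17970) = 2107/5990 ≈ 0.35175)
j(M) = -3 + 2*M*(-67 + M) (j(M) = -3 + (M - 67)*(M + M) = -3 + (-67 + M)*(2*M) = -3 + 2*M*(-67 + M))
(j(101) + R) + 141*11 = ((-3 - 134*101 + 2*101²) + 2107/5990) + 141*11 = ((-3 - 13534 + 2*10201) + 2107/5990) + 1551 = ((-3 - 13534 + 20402) + 2107/5990) + 1551 = (6865 + 2107/5990) + 1551 = 41123457/5990 + 1551 = 50413947/5990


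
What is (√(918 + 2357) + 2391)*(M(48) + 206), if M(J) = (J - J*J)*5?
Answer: -26477934 - 55370*√131 ≈ -2.7112e+7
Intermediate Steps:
M(J) = -5*J² + 5*J (M(J) = (J - J²)*5 = -5*J² + 5*J)
(√(918 + 2357) + 2391)*(M(48) + 206) = (√(918 + 2357) + 2391)*(5*48*(1 - 1*48) + 206) = (√3275 + 2391)*(5*48*(1 - 48) + 206) = (5*√131 + 2391)*(5*48*(-47) + 206) = (2391 + 5*√131)*(-11280 + 206) = (2391 + 5*√131)*(-11074) = -26477934 - 55370*√131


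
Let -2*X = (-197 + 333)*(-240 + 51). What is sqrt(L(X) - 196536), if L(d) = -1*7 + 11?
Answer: 2*I*sqrt(49133) ≈ 443.32*I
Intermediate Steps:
X = 12852 (X = -(-197 + 333)*(-240 + 51)/2 = -68*(-189) = -1/2*(-25704) = 12852)
L(d) = 4 (L(d) = -7 + 11 = 4)
sqrt(L(X) - 196536) = sqrt(4 - 196536) = sqrt(-196532) = 2*I*sqrt(49133)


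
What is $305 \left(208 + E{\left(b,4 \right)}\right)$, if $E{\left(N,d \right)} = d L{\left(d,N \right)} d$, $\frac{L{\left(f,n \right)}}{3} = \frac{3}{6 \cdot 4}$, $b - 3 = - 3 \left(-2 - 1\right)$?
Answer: $65270$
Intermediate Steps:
$b = 12$ ($b = 3 - 3 \left(-2 - 1\right) = 3 - -9 = 3 + 9 = 12$)
$L{\left(f,n \right)} = \frac{3}{8}$ ($L{\left(f,n \right)} = 3 \frac{3}{6 \cdot 4} = 3 \cdot \frac{3}{24} = 3 \cdot 3 \cdot \frac{1}{24} = 3 \cdot \frac{1}{8} = \frac{3}{8}$)
$E{\left(N,d \right)} = \frac{3 d^{2}}{8}$ ($E{\left(N,d \right)} = d \frac{3}{8} d = \frac{3 d}{8} d = \frac{3 d^{2}}{8}$)
$305 \left(208 + E{\left(b,4 \right)}\right) = 305 \left(208 + \frac{3 \cdot 4^{2}}{8}\right) = 305 \left(208 + \frac{3}{8} \cdot 16\right) = 305 \left(208 + 6\right) = 305 \cdot 214 = 65270$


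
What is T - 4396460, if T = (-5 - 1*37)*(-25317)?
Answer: -3333146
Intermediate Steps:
T = 1063314 (T = (-5 - 37)*(-25317) = -42*(-25317) = 1063314)
T - 4396460 = 1063314 - 4396460 = -3333146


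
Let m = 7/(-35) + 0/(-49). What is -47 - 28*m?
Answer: -207/5 ≈ -41.400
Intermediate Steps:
m = -⅕ (m = 7*(-1/35) + 0*(-1/49) = -⅕ + 0 = -⅕ ≈ -0.20000)
-47 - 28*m = -47 - 28*(-⅕) = -47 + 28/5 = -207/5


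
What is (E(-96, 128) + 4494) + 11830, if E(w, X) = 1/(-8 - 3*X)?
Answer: 6399007/392 ≈ 16324.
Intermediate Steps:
(E(-96, 128) + 4494) + 11830 = (-1/(8 + 3*128) + 4494) + 11830 = (-1/(8 + 384) + 4494) + 11830 = (-1/392 + 4494) + 11830 = 1761647/392 + 11830 = 6399007/392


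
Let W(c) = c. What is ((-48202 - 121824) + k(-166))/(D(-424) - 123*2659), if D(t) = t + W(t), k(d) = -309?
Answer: 34067/65581 ≈ 0.51946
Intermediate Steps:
D(t) = 2*t (D(t) = t + t = 2*t)
((-48202 - 121824) + k(-166))/(D(-424) - 123*2659) = ((-48202 - 121824) - 309)/(2*(-424) - 123*2659) = (-170026 - 309)/(-848 - 327057) = -170335/(-327905) = -170335*(-1/327905) = 34067/65581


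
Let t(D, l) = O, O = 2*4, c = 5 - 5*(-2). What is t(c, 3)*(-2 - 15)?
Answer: -136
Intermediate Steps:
c = 15 (c = 5 - 1*(-10) = 5 + 10 = 15)
O = 8
t(D, l) = 8
t(c, 3)*(-2 - 15) = 8*(-2 - 15) = 8*(-17) = -136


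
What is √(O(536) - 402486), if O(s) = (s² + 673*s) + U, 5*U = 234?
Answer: 6*√170545/5 ≈ 495.56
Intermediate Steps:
U = 234/5 (U = (⅕)*234 = 234/5 ≈ 46.800)
O(s) = 234/5 + s² + 673*s (O(s) = (s² + 673*s) + 234/5 = 234/5 + s² + 673*s)
√(O(536) - 402486) = √((234/5 + 536² + 673*536) - 402486) = √((234/5 + 287296 + 360728) - 402486) = √(3240354/5 - 402486) = √(1227924/5) = 6*√170545/5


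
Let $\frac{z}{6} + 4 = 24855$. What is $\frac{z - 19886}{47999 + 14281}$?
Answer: $\frac{6461}{3114} \approx 2.0748$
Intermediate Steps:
$z = 149106$ ($z = -24 + 6 \cdot 24855 = -24 + 149130 = 149106$)
$\frac{z - 19886}{47999 + 14281} = \frac{149106 - 19886}{47999 + 14281} = \frac{129220}{62280} = 129220 \cdot \frac{1}{62280} = \frac{6461}{3114}$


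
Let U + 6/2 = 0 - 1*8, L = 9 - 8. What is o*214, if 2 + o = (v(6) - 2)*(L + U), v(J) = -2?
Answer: 8132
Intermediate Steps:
L = 1
U = -11 (U = -3 + (0 - 1*8) = -3 + (0 - 8) = -3 - 8 = -11)
o = 38 (o = -2 + (-2 - 2)*(1 - 11) = -2 - 4*(-10) = -2 + 40 = 38)
o*214 = 38*214 = 8132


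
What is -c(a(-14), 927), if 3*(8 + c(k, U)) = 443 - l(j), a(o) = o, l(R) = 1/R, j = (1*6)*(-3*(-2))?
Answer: -15083/108 ≈ -139.66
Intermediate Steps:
j = 36 (j = 6*6 = 36)
c(k, U) = 15083/108 (c(k, U) = -8 + (443 - 1/36)/3 = -8 + (1/3)*(15947/36) = -8 + 15947/108 = 15083/108)
-c(a(-14), 927) = -1*15083/108 = -15083/108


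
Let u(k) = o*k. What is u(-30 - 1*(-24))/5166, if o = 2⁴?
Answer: -16/861 ≈ -0.018583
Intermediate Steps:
o = 16
u(k) = 16*k
u(-30 - 1*(-24))/5166 = (16*(-30 - 1*(-24)))/5166 = (16*(-30 + 24))*(1/5166) = (16*(-6))*(1/5166) = -96*1/5166 = -16/861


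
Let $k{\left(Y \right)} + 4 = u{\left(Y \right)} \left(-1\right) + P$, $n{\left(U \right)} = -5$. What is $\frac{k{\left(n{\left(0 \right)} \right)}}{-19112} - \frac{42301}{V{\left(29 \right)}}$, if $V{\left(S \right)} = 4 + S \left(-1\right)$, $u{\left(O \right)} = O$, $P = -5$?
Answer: $\frac{202114203}{119450} \approx 1692.0$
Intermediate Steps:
$V{\left(S \right)} = 4 - S$
$k{\left(Y \right)} = -9 - Y$ ($k{\left(Y \right)} = -4 + \left(Y \left(-1\right) - 5\right) = -4 - \left(5 + Y\right) = -9 - Y$)
$\frac{k{\left(n{\left(0 \right)} \right)}}{-19112} - \frac{42301}{V{\left(29 \right)}} = \frac{-9 - -5}{-19112} - \frac{42301}{4 - 29} = \left(-9 + 5\right) \left(- \frac{1}{19112}\right) - \frac{42301}{4 - 29} = \left(-4\right) \left(- \frac{1}{19112}\right) - \frac{42301}{-25} = \frac{1}{4778} - - \frac{42301}{25} = \frac{1}{4778} + \frac{42301}{25} = \frac{202114203}{119450}$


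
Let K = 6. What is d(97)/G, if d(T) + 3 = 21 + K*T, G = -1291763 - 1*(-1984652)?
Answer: 200/230963 ≈ 0.00086594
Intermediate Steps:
G = 692889 (G = -1291763 + 1984652 = 692889)
d(T) = 18 + 6*T (d(T) = -3 + (21 + 6*T) = 18 + 6*T)
d(97)/G = (18 + 6*97)/692889 = (18 + 582)*(1/692889) = 600*(1/692889) = 200/230963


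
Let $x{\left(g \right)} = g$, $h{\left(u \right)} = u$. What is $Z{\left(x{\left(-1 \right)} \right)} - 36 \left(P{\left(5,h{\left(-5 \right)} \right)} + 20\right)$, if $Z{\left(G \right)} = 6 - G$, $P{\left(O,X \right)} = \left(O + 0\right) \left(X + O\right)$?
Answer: $-713$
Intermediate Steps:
$P{\left(O,X \right)} = O \left(O + X\right)$
$Z{\left(x{\left(-1 \right)} \right)} - 36 \left(P{\left(5,h{\left(-5 \right)} \right)} + 20\right) = \left(6 - -1\right) - 36 \left(5 \left(5 - 5\right) + 20\right) = \left(6 + 1\right) - 36 \left(5 \cdot 0 + 20\right) = 7 - 36 \left(0 + 20\right) = 7 - 36 \cdot 20 = 7 - 720 = -713$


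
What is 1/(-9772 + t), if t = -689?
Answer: -1/10461 ≈ -9.5593e-5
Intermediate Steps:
1/(-9772 + t) = 1/(-9772 - 689) = 1/(-10461) = -1/10461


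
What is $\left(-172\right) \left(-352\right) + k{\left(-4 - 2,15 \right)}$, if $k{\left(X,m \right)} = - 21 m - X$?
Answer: $60235$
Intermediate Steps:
$k{\left(X,m \right)} = - X - 21 m$
$\left(-172\right) \left(-352\right) + k{\left(-4 - 2,15 \right)} = \left(-172\right) \left(-352\right) - \left(311 - 2\right) = 60544 - 309 = 60235$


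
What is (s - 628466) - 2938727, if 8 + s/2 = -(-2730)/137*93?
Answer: -488199853/137 ≈ -3.5635e+6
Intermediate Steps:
s = 505588/137 (s = -16 + 2*(-(-2730)/137*93) = -16 + 2*(-65*(-42/137)*93) = -16 + 2*((2730/137)*93) = -16 + 2*(253890/137) = -16 + 507780/137 = 505588/137 ≈ 3690.4)
(s - 628466) - 2938727 = (505588/137 - 628466) - 2938727 = -85594254/137 - 2938727 = -488199853/137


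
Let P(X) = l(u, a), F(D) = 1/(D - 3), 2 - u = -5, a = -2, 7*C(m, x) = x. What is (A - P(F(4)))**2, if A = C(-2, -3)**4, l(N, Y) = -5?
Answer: 146071396/5764801 ≈ 25.339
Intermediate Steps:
C(m, x) = x/7
u = 7 (u = 2 - 1*(-5) = 2 + 5 = 7)
F(D) = 1/(-3 + D)
P(X) = -5
A = 81/2401 (A = ((1/7)*(-3))**4 = (-3/7)**4 = 81/2401 ≈ 0.033736)
(A - P(F(4)))**2 = (81/2401 - 1*(-5))**2 = (81/2401 + 5)**2 = (12086/2401)**2 = 146071396/5764801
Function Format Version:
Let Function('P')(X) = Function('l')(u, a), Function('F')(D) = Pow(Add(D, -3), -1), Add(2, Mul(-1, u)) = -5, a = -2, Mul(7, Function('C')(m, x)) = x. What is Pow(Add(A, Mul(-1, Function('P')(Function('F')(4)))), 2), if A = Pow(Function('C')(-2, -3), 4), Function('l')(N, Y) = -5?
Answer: Rational(146071396, 5764801) ≈ 25.339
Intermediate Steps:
Function('C')(m, x) = Mul(Rational(1, 7), x)
u = 7 (u = Add(2, Mul(-1, -5)) = Add(2, 5) = 7)
Function('F')(D) = Pow(Add(-3, D), -1)
Function('P')(X) = -5
A = Rational(81, 2401) (A = Pow(Mul(Rational(1, 7), -3), 4) = Pow(Rational(-3, 7), 4) = Rational(81, 2401) ≈ 0.033736)
Pow(Add(A, Mul(-1, Function('P')(Function('F')(4)))), 2) = Pow(Add(Rational(81, 2401), Mul(-1, -5)), 2) = Pow(Add(Rational(81, 2401), 5), 2) = Pow(Rational(12086, 2401), 2) = Rational(146071396, 5764801)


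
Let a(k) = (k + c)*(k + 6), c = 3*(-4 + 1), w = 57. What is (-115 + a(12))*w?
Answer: -3477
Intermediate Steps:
c = -9 (c = 3*(-3) = -9)
a(k) = (-9 + k)*(6 + k) (a(k) = (k - 9)*(k + 6) = (-9 + k)*(6 + k))
(-115 + a(12))*w = (-115 + (-54 + 12² - 3*12))*57 = (-115 + (-54 + 144 - 36))*57 = (-115 + 54)*57 = -61*57 = -3477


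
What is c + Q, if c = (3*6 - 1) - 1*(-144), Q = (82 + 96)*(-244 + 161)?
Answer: -14613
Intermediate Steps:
Q = -14774 (Q = 178*(-83) = -14774)
c = 161 (c = (18 - 1) + 144 = 17 + 144 = 161)
c + Q = 161 - 14774 = -14613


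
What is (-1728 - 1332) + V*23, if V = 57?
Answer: -1749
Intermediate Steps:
(-1728 - 1332) + V*23 = (-1728 - 1332) + 57*23 = -3060 + 1311 = -1749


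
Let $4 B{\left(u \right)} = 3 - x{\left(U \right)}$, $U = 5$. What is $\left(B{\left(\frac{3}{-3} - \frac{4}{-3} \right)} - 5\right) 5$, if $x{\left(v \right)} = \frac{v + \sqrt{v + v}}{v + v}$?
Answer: $- \frac{175}{8} - \frac{\sqrt{10}}{8} \approx -22.27$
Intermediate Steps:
$x{\left(v \right)} = \frac{v + \sqrt{2} \sqrt{v}}{2 v}$ ($x{\left(v \right)} = \frac{v + \sqrt{2 v}}{2 v} = \left(v + \sqrt{2} \sqrt{v}\right) \frac{1}{2 v} = \frac{v + \sqrt{2} \sqrt{v}}{2 v}$)
$B{\left(u \right)} = \frac{5}{8} - \frac{\sqrt{10}}{40}$ ($B{\left(u \right)} = \frac{3 - \left(\frac{1}{2} + \frac{\sqrt{2}}{2 \sqrt{5}}\right)}{4} = \frac{3 - \left(\frac{1}{2} + \frac{\sqrt{2} \frac{\sqrt{5}}{5}}{2}\right)}{4} = \frac{3 - \left(\frac{1}{2} + \frac{\sqrt{10}}{10}\right)}{4} = \frac{\frac{5}{2} - \frac{\sqrt{10}}{10}}{4} = \frac{5}{8} - \frac{\sqrt{10}}{40}$)
$\left(B{\left(\frac{3}{-3} - \frac{4}{-3} \right)} - 5\right) 5 = \left(\left(\frac{5}{8} - \frac{\sqrt{10}}{40}\right) - 5\right) 5 = \left(- \frac{35}{8} - \frac{\sqrt{10}}{40}\right) 5 = - \frac{175}{8} - \frac{\sqrt{10}}{8}$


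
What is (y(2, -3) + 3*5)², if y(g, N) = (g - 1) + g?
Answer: 324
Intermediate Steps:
y(g, N) = -1 + 2*g (y(g, N) = (-1 + g) + g = -1 + 2*g)
(y(2, -3) + 3*5)² = ((-1 + 2*2) + 3*5)² = ((-1 + 4) + 15)² = (3 + 15)² = 18² = 324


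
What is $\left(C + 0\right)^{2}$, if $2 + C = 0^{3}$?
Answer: $4$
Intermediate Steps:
$C = -2$ ($C = -2 + 0^{3} = -2 + 0 = -2$)
$\left(C + 0\right)^{2} = \left(-2 + 0\right)^{2} = \left(-2\right)^{2} = 4$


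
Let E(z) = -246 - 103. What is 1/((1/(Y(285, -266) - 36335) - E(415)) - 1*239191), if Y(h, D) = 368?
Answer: -35967/8590430215 ≈ -4.1869e-6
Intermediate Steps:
E(z) = -349
1/((1/(Y(285, -266) - 36335) - E(415)) - 1*239191) = 1/((1/(368 - 36335) - 1*(-349)) - 1*239191) = 1/((1/(-35967) + 349) - 239191) = 1/((-1/35967 + 349) - 239191) = 1/(12552482/35967 - 239191) = 1/(-8590430215/35967) = -35967/8590430215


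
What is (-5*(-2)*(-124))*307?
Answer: -380680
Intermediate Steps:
(-5*(-2)*(-124))*307 = (10*(-124))*307 = -1240*307 = -380680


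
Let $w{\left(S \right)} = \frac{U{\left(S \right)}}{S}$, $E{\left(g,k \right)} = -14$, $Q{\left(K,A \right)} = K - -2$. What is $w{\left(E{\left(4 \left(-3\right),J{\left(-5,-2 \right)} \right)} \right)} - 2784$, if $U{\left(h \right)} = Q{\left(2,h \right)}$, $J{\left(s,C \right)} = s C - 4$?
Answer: $- \frac{19490}{7} \approx -2784.3$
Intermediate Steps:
$J{\left(s,C \right)} = -4 + C s$ ($J{\left(s,C \right)} = C s - 4 = -4 + C s$)
$Q{\left(K,A \right)} = 2 + K$ ($Q{\left(K,A \right)} = K + 2 = 2 + K$)
$U{\left(h \right)} = 4$ ($U{\left(h \right)} = 2 + 2 = 4$)
$w{\left(S \right)} = \frac{4}{S}$
$w{\left(E{\left(4 \left(-3\right),J{\left(-5,-2 \right)} \right)} \right)} - 2784 = \frac{4}{-14} - 2784 = 4 \left(- \frac{1}{14}\right) - 2784 = - \frac{2}{7} - 2784 = - \frac{19490}{7}$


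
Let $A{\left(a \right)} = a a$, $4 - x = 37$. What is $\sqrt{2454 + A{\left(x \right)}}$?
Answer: $\sqrt{3543} \approx 59.523$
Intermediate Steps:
$x = -33$ ($x = 4 - 37 = -33$)
$A{\left(a \right)} = a^{2}$
$\sqrt{2454 + A{\left(x \right)}} = \sqrt{2454 + \left(-33\right)^{2}} = \sqrt{2454 + 1089} = \sqrt{3543}$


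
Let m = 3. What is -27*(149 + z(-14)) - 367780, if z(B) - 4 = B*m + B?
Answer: -370399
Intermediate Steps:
z(B) = 4 + 4*B (z(B) = 4 + (B*3 + B) = 4 + (3*B + B) = 4 + 4*B)
-27*(149 + z(-14)) - 367780 = -27*(149 + (4 + 4*(-14))) - 367780 = -27*(149 + (4 - 56)) - 367780 = -27*(149 - 52) - 367780 = -27*97 - 367780 = -2619 - 367780 = -370399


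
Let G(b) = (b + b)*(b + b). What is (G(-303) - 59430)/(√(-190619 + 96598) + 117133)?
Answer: 18027120099/6860116855 - 153903*I*√94021/6860116855 ≈ 2.6278 - 0.006879*I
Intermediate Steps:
G(b) = 4*b² (G(b) = (2*b)*(2*b) = 4*b²)
(G(-303) - 59430)/(√(-190619 + 96598) + 117133) = (4*(-303)² - 59430)/(√(-190619 + 96598) + 117133) = (4*91809 - 59430)/(√(-94021) + 117133) = (367236 - 59430)/(I*√94021 + 117133) = 307806/(117133 + I*√94021)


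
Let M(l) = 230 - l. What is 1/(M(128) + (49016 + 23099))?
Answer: 1/72217 ≈ 1.3847e-5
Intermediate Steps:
1/(M(128) + (49016 + 23099)) = 1/((230 - 1*128) + (49016 + 23099)) = 1/((230 - 128) + 72115) = 1/(102 + 72115) = 1/72217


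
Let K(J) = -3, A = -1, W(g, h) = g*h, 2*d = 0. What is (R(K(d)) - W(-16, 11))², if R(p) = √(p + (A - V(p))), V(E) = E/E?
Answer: (176 + I*√5)² ≈ 30971.0 + 787.1*I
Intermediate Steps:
d = 0 (d = (½)*0 = 0)
V(E) = 1
R(p) = √(-2 + p) (R(p) = √(p + (-1 - 1*1)) = √(p + (-1 - 1)) = √(p - 2) = √(-2 + p))
(R(K(d)) - W(-16, 11))² = (√(-2 - 3) - (-16)*11)² = (√(-5) - 1*(-176))² = (I*√5 + 176)² = (176 + I*√5)²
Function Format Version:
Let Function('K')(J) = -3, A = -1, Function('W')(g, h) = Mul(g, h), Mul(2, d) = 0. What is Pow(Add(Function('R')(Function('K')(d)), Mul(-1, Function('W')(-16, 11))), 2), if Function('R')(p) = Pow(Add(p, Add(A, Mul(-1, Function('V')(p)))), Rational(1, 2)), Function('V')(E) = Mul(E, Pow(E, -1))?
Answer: Pow(Add(176, Mul(I, Pow(5, Rational(1, 2)))), 2) ≈ Add(30971., Mul(787.10, I))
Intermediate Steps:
d = 0 (d = Mul(Rational(1, 2), 0) = 0)
Function('V')(E) = 1
Function('R')(p) = Pow(Add(-2, p), Rational(1, 2)) (Function('R')(p) = Pow(Add(p, Add(-1, Mul(-1, 1))), Rational(1, 2)) = Pow(Add(p, Add(-1, -1)), Rational(1, 2)) = Pow(Add(p, -2), Rational(1, 2)) = Pow(Add(-2, p), Rational(1, 2)))
Pow(Add(Function('R')(Function('K')(d)), Mul(-1, Function('W')(-16, 11))), 2) = Pow(Add(Pow(Add(-2, -3), Rational(1, 2)), Mul(-1, Mul(-16, 11))), 2) = Pow(Add(Pow(-5, Rational(1, 2)), Mul(-1, -176)), 2) = Pow(Add(Mul(I, Pow(5, Rational(1, 2))), 176), 2) = Pow(Add(176, Mul(I, Pow(5, Rational(1, 2)))), 2)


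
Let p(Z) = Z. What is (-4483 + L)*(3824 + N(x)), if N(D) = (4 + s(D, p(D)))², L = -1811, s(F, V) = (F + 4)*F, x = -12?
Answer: -87008256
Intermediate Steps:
s(F, V) = F*(4 + F) (s(F, V) = (4 + F)*F = F*(4 + F))
N(D) = (4 + D*(4 + D))²
(-4483 + L)*(3824 + N(x)) = (-4483 - 1811)*(3824 + (4 - 12*(4 - 12))²) = -6294*(3824 + (4 - 12*(-8))²) = -6294*(3824 + (4 + 96)²) = -6294*(3824 + 100²) = -6294*(3824 + 10000) = -6294*13824 = -87008256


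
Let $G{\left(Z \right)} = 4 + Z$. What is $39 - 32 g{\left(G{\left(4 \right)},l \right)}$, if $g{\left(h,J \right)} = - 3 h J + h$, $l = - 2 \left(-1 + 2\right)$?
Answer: $-1753$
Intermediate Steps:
$l = -2$ ($l = \left(-2\right) 1 = -2$)
$g{\left(h,J \right)} = h - 3 J h$ ($g{\left(h,J \right)} = - 3 J h + h = h - 3 J h$)
$39 - 32 g{\left(G{\left(4 \right)},l \right)} = 39 - 32 \left(4 + 4\right) \left(1 - -6\right) = 39 - 32 \cdot 8 \left(1 + 6\right) = 39 - 32 \cdot 8 \cdot 7 = 39 - 1792 = -1753$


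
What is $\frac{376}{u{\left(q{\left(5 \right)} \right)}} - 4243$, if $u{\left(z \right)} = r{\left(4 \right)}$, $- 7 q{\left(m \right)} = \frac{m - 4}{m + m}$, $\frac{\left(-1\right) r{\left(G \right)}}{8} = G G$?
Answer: $- \frac{67935}{16} \approx -4245.9$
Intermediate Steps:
$r{\left(G \right)} = - 8 G^{2}$ ($r{\left(G \right)} = - 8 G G = - 8 G^{2}$)
$q{\left(m \right)} = - \frac{-4 + m}{14 m}$ ($q{\left(m \right)} = - \frac{\left(m - 4\right) \frac{1}{m + m}}{7} = - \frac{\left(-4 + m\right) \frac{1}{2 m}}{7} = - \frac{\frac{1}{2} \frac{1}{m} \left(-4 + m\right)}{7} = - \frac{-4 + m}{14 m}$)
$u{\left(z \right)} = -128$ ($u{\left(z \right)} = - 8 \cdot 4^{2} = \left(-8\right) 16 = -128$)
$\frac{376}{u{\left(q{\left(5 \right)} \right)}} - 4243 = \frac{376}{-128} - 4243 = 376 \left(- \frac{1}{128}\right) - 4243 = - \frac{47}{16} - 4243 = - \frac{67935}{16}$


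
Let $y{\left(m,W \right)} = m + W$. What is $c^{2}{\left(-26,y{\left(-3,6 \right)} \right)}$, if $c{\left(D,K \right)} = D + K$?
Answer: $529$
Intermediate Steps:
$y{\left(m,W \right)} = W + m$
$c^{2}{\left(-26,y{\left(-3,6 \right)} \right)} = \left(-26 + \left(6 - 3\right)\right)^{2} = \left(-26 + 3\right)^{2} = \left(-23\right)^{2} = 529$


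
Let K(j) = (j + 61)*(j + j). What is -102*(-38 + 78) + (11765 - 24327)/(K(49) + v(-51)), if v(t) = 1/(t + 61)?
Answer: -439953700/107801 ≈ -4081.2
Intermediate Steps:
v(t) = 1/(61 + t)
K(j) = 2*j*(61 + j) (K(j) = (61 + j)*(2*j) = 2*j*(61 + j))
-102*(-38 + 78) + (11765 - 24327)/(K(49) + v(-51)) = -102*(-38 + 78) + (11765 - 24327)/(2*49*(61 + 49) + 1/(61 - 51)) = -102*40 - 12562/(2*49*110 + 1/10) = -4080 - 12562/(10780 + ⅒) = -4080 - 12562/107801/10 = -4080 - 12562*10/107801 = -4080 - 125620/107801 = -439953700/107801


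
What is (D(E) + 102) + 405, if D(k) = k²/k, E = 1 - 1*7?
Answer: 501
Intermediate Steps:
E = -6 (E = 1 - 7 = -6)
D(k) = k
(D(E) + 102) + 405 = (-6 + 102) + 405 = 96 + 405 = 501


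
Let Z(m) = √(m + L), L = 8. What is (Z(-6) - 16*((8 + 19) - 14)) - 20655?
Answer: -20863 + √2 ≈ -20862.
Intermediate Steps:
Z(m) = √(8 + m) (Z(m) = √(m + 8) = √(8 + m))
(Z(-6) - 16*((8 + 19) - 14)) - 20655 = (√(8 - 6) - 16*((8 + 19) - 14)) - 20655 = (√2 - 16*(27 - 14)) - 20655 = (√2 - 16*13) - 20655 = (√2 - 208) - 20655 = (-208 + √2) - 20655 = -20863 + √2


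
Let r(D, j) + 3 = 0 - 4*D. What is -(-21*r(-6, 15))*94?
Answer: 41454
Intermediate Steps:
r(D, j) = -3 - 4*D (r(D, j) = -3 + (0 - 4*D) = -3 - 4*D)
-(-21*r(-6, 15))*94 = -(-21*(-3 - 4*(-6)))*94 = -(-21*(-3 + 24))*94 = -(-21*21)*94 = -(-441)*94 = -1*(-41454) = 41454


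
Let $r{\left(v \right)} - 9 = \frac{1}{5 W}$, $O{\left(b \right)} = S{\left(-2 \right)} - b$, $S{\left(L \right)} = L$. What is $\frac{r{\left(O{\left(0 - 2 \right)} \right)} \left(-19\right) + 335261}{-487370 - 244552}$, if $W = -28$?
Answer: $- \frac{46912619}{102469080} \approx -0.45782$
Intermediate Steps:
$O{\left(b \right)} = -2 - b$
$r{\left(v \right)} = \frac{1259}{140}$ ($r{\left(v \right)} = 9 + \frac{1}{5 \left(-28\right)} = 9 + \frac{1}{5} \left(- \frac{1}{28}\right) = 9 - \frac{1}{140} = \frac{1259}{140}$)
$\frac{r{\left(O{\left(0 - 2 \right)} \right)} \left(-19\right) + 335261}{-487370 - 244552} = \frac{\frac{1259}{140} \left(-19\right) + 335261}{-487370 - 244552} = \frac{- \frac{23921}{140} + 335261}{-731922} = \frac{46912619}{140} \left(- \frac{1}{731922}\right) = - \frac{46912619}{102469080}$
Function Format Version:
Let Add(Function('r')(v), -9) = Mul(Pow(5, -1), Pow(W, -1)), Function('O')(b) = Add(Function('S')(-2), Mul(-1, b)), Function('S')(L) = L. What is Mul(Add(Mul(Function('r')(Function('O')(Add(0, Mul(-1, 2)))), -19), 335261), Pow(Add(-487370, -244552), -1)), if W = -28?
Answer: Rational(-46912619, 102469080) ≈ -0.45782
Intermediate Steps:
Function('O')(b) = Add(-2, Mul(-1, b))
Function('r')(v) = Rational(1259, 140) (Function('r')(v) = Add(9, Mul(Pow(5, -1), Pow(-28, -1))) = Add(9, Mul(Rational(1, 5), Rational(-1, 28))) = Add(9, Rational(-1, 140)) = Rational(1259, 140))
Mul(Add(Mul(Function('r')(Function('O')(Add(0, Mul(-1, 2)))), -19), 335261), Pow(Add(-487370, -244552), -1)) = Mul(Add(Mul(Rational(1259, 140), -19), 335261), Pow(Add(-487370, -244552), -1)) = Mul(Add(Rational(-23921, 140), 335261), Pow(-731922, -1)) = Mul(Rational(46912619, 140), Rational(-1, 731922)) = Rational(-46912619, 102469080)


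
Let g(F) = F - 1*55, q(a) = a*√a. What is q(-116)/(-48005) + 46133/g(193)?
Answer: 46133/138 + 232*I*√29/48005 ≈ 334.3 + 0.026026*I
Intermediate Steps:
q(a) = a^(3/2)
g(F) = -55 + F (g(F) = F - 55 = -55 + F)
q(-116)/(-48005) + 46133/g(193) = (-116)^(3/2)/(-48005) + 46133/(-55 + 193) = -232*I*√29*(-1/48005) + 46133/138 = 232*I*√29/48005 + 46133*(1/138) = 232*I*√29/48005 + 46133/138 = 46133/138 + 232*I*√29/48005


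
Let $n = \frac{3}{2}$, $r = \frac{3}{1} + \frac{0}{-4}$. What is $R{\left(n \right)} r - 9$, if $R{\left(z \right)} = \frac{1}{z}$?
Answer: $-7$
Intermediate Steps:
$r = 3$ ($r = 3 \cdot 1 + 0 \left(- \frac{1}{4}\right) = 3 + 0 = 3$)
$n = \frac{3}{2}$ ($n = 3 \cdot \frac{1}{2} = \frac{3}{2} \approx 1.5$)
$R{\left(n \right)} r - 9 = \frac{1}{\frac{3}{2}} \cdot 3 - 9 = \frac{2}{3} \cdot 3 - 9 = 2 - 9 = -7$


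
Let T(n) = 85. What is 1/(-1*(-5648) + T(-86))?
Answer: 1/5733 ≈ 0.00017443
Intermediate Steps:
1/(-1*(-5648) + T(-86)) = 1/(-1*(-5648) + 85) = 1/(5648 + 85) = 1/5733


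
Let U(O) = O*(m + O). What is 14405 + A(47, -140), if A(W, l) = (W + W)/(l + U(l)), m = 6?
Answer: 134110597/9310 ≈ 14405.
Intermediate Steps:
U(O) = O*(6 + O)
A(W, l) = 2*W/(l + l*(6 + l)) (A(W, l) = (W + W)/(l + l*(6 + l)) = (2*W)/(l + l*(6 + l)) = 2*W/(l + l*(6 + l)))
14405 + A(47, -140) = 14405 + 2*47/(-140*(7 - 140)) = 14405 + 2*47*(-1/140)/(-133) = 14405 + 2*47*(-1/140)*(-1/133) = 14405 + 47/9310 = 134110597/9310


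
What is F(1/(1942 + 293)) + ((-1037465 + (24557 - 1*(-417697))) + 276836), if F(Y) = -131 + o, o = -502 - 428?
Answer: -319436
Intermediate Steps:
o = -930
F(Y) = -1061 (F(Y) = -131 - 930 = -1061)
F(1/(1942 + 293)) + ((-1037465 + (24557 - 1*(-417697))) + 276836) = -1061 + ((-1037465 + (24557 - 1*(-417697))) + 276836) = -1061 + ((-1037465 + (24557 + 417697)) + 276836) = -1061 + ((-1037465 + 442254) + 276836) = -1061 + (-595211 + 276836) = -1061 - 318375 = -319436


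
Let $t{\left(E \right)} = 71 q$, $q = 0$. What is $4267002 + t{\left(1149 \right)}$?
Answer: $4267002$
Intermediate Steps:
$t{\left(E \right)} = 0$ ($t{\left(E \right)} = 71 \cdot 0 = 0$)
$4267002 + t{\left(1149 \right)} = 4267002 + 0 = 4267002$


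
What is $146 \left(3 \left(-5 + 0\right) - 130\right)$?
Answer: $-21170$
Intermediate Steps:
$146 \left(3 \left(-5 + 0\right) - 130\right) = 146 \left(3 \left(-5\right) - 130\right) = 146 \left(-15 - 130\right) = 146 \left(-145\right) = -21170$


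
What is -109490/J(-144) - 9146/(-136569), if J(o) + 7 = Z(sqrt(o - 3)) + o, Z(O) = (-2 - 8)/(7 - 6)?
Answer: 14954412316/21987609 ≈ 680.13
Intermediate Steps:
Z(O) = -10 (Z(O) = -10/1 = -10*1 = -10)
J(o) = -17 + o (J(o) = -7 + (-10 + o) = -17 + o)
-109490/J(-144) - 9146/(-136569) = -109490/(-17 - 144) - 9146/(-136569) = -109490/(-161) - 9146*(-1/136569) = -109490*(-1/161) + 9146/136569 = 109490/161 + 9146/136569 = 14954412316/21987609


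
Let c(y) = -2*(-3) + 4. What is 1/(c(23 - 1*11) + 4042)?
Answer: 1/4052 ≈ 0.00024679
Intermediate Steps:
c(y) = 10 (c(y) = 6 + 4 = 10)
1/(c(23 - 1*11) + 4042) = 1/(10 + 4042) = 1/4052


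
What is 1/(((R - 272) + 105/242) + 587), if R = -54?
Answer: 242/63267 ≈ 0.0038251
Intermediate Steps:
1/(((R - 272) + 105/242) + 587) = 1/(((-54 - 272) + 105/242) + 587) = 1/((-326 + 105*(1/242)) + 587) = 1/((-326 + 105/242) + 587) = 1/(-78787/242 + 587) = 1/(63267/242) = 242/63267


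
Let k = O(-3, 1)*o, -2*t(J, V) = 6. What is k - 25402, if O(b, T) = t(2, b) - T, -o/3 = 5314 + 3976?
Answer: 86078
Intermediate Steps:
t(J, V) = -3 (t(J, V) = -1/2*6 = -3)
o = -27870 (o = -3*(5314 + 3976) = -3*9290 = -27870)
O(b, T) = -3 - T
k = 111480 (k = (-3 - 1*1)*(-27870) = (-3 - 1)*(-27870) = -4*(-27870) = 111480)
k - 25402 = 111480 - 25402 = 86078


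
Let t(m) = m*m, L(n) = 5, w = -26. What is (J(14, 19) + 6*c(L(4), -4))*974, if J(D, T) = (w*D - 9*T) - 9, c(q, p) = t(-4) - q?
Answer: -465572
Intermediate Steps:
t(m) = m**2
c(q, p) = 16 - q (c(q, p) = (-4)**2 - q = 16 - q)
J(D, T) = -9 - 26*D - 9*T (J(D, T) = (-26*D - 9*T) - 9 = -9 - 26*D - 9*T)
(J(14, 19) + 6*c(L(4), -4))*974 = ((-9 - 26*14 - 9*19) + 6*(16 - 1*5))*974 = ((-9 - 364 - 171) + 6*(16 - 5))*974 = (-544 + 6*11)*974 = (-544 + 66)*974 = -478*974 = -465572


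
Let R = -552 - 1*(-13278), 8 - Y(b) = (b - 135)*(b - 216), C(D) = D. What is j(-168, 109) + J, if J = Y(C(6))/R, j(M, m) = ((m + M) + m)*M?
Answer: -53462741/6363 ≈ -8402.1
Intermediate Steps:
Y(b) = 8 - (-216 + b)*(-135 + b) (Y(b) = 8 - (b - 135)*(b - 216) = 8 - (-135 + b)*(-216 + b) = 8 - (-216 + b)*(-135 + b))
R = 12726 (R = -552 + 13278 = 12726)
j(M, m) = M*(M + 2*m) (j(M, m) = ((M + m) + m)*M = (M + 2*m)*M = M*(M + 2*m))
J = -13541/6363 (J = (-29152 - 1*6² + 351*6)/12726 = (-29152 - 1*36 + 2106)*(1/12726) = (-29152 - 36 + 2106)*(1/12726) = -27082*1/12726 = -13541/6363 ≈ -2.1281)
j(-168, 109) + J = -168*(-168 + 2*109) - 13541/6363 = -168*(-168 + 218) - 13541/6363 = -168*50 - 13541/6363 = -8400 - 13541/6363 = -53462741/6363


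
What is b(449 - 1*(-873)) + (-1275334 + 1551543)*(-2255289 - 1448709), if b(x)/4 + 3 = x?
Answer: -1023077578306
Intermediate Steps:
b(x) = -12 + 4*x
b(449 - 1*(-873)) + (-1275334 + 1551543)*(-2255289 - 1448709) = (-12 + 4*(449 - 1*(-873))) + (-1275334 + 1551543)*(-2255289 - 1448709) = (-12 + 4*(449 + 873)) + 276209*(-3703998) = (-12 + 4*1322) - 1023077583582 = (-12 + 5288) - 1023077583582 = 5276 - 1023077583582 = -1023077578306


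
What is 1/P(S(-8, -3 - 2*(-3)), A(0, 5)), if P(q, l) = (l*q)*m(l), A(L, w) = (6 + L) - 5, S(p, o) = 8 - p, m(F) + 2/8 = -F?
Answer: -1/20 ≈ -0.050000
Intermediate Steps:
m(F) = -1/4 - F
A(L, w) = 1 + L
P(q, l) = l*q*(-1/4 - l) (P(q, l) = (l*q)*(-1/4 - l) = l*q*(-1/4 - l))
1/P(S(-8, -3 - 2*(-3)), A(0, 5)) = 1/(-(1 + 0)*(8 - 1*(-8))*(1 + 4*(1 + 0))/4) = 1/(-1/4*1*(8 + 8)*(1 + 4*1)) = 1/(-1/4*1*16*(1 + 4)) = 1/(-1/4*1*16*5) = 1/(-20) = -1/20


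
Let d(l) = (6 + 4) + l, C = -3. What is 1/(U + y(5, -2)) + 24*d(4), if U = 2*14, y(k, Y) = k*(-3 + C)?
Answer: 671/2 ≈ 335.50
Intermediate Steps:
y(k, Y) = -6*k (y(k, Y) = k*(-3 - 3) = k*(-6) = -6*k)
d(l) = 10 + l
U = 28
1/(U + y(5, -2)) + 24*d(4) = 1/(28 - 6*5) + 24*(10 + 4) = 1/(28 - 30) + 24*14 = 1/(-2) + 336 = -1/2 + 336 = 671/2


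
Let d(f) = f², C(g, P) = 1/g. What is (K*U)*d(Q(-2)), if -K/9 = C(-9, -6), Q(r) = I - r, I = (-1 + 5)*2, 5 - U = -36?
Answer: 4100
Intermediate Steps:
U = 41 (U = 5 - 1*(-36) = 5 + 36 = 41)
I = 8 (I = 4*2 = 8)
Q(r) = 8 - r
K = 1 (K = -9/(-9) = -9*(-⅑) = 1)
(K*U)*d(Q(-2)) = (1*41)*(8 - 1*(-2))² = 41*(8 + 2)² = 41*10² = 41*100 = 4100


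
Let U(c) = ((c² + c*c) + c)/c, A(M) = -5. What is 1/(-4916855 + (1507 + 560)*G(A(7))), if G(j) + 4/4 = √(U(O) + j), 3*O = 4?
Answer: -2459461/12097899669368 - 689*I*√3/12097899669368 ≈ -2.033e-7 - 9.8644e-11*I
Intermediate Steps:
O = 4/3 (O = (⅓)*4 = 4/3 ≈ 1.3333)
U(c) = (c + 2*c²)/c (U(c) = ((c² + c²) + c)/c = (2*c² + c)/c = (c + 2*c²)/c)
G(j) = -1 + √(11/3 + j) (G(j) = -1 + √((1 + 2*(4/3)) + j) = -1 + √((1 + 8/3) + j) = -1 + √(11/3 + j))
1/(-4916855 + (1507 + 560)*G(A(7))) = 1/(-4916855 + (1507 + 560)*(-1 + √(33 + 9*(-5))/3)) = 1/(-4916855 + 2067*(-1 + √(33 - 45)/3)) = 1/(-4916855 + 2067*(-1 + √(-12)/3)) = 1/(-4916855 + 2067*(-1 + (2*I*√3)/3)) = 1/(-4916855 + 2067*(-1 + 2*I*√3/3)) = 1/(-4916855 + (-2067 + 1378*I*√3)) = 1/(-4918922 + 1378*I*√3)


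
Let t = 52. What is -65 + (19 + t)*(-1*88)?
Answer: -6313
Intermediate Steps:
-65 + (19 + t)*(-1*88) = -65 + (19 + 52)*(-1*88) = -65 + 71*(-88) = -65 - 6248 = -6313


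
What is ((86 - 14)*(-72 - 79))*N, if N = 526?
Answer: -5718672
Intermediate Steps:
((86 - 14)*(-72 - 79))*N = ((86 - 14)*(-72 - 79))*526 = (72*(-151))*526 = -10872*526 = -5718672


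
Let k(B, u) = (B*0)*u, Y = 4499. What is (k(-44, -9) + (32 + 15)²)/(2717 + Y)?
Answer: 2209/7216 ≈ 0.30613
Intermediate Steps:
k(B, u) = 0 (k(B, u) = 0*u = 0)
(k(-44, -9) + (32 + 15)²)/(2717 + Y) = (0 + (32 + 15)²)/(2717 + 4499) = (0 + 47²)/7216 = (0 + 2209)*(1/7216) = 2209*(1/7216) = 2209/7216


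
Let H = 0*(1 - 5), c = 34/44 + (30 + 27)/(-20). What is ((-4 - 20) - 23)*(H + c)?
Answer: 21479/220 ≈ 97.632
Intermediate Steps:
c = -457/220 (c = 34*(1/44) + 57*(-1/20) = 17/22 - 57/20 = -457/220 ≈ -2.0773)
H = 0 (H = 0*(-4) = 0)
((-4 - 20) - 23)*(H + c) = ((-4 - 20) - 23)*(0 - 457/220) = (-24 - 23)*(-457/220) = -47*(-457/220) = 21479/220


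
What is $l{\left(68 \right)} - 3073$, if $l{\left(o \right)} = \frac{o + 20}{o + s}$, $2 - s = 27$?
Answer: $- \frac{132051}{43} \approx -3071.0$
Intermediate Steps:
$s = -25$ ($s = 2 - 27 = -25$)
$l{\left(o \right)} = \frac{20 + o}{-25 + o}$ ($l{\left(o \right)} = \frac{o + 20}{o - 25} = \frac{20 + o}{-25 + o}$)
$l{\left(68 \right)} - 3073 = \frac{20 + 68}{-25 + 68} - 3073 = \frac{1}{43} \cdot 88 - 3073 = \frac{88}{43} - 3073 = - \frac{132051}{43}$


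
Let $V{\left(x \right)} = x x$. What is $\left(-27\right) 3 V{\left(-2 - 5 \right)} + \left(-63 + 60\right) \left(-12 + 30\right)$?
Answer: $-4023$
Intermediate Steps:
$V{\left(x \right)} = x^{2}$
$\left(-27\right) 3 V{\left(-2 - 5 \right)} + \left(-63 + 60\right) \left(-12 + 30\right) = \left(-27\right) 3 \left(-2 - 5\right)^{2} + \left(-63 + 60\right) \left(-12 + 30\right) = - 81 \left(-2 - 5\right)^{2} - 54 = - 81 \left(-7\right)^{2} - 54 = \left(-81\right) 49 - 54 = -3969 - 54 = -4023$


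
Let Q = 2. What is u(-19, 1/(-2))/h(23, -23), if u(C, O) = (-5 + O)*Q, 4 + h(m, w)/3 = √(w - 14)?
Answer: 44/159 + 11*I*√37/159 ≈ 0.27673 + 0.42082*I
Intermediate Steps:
h(m, w) = -12 + 3*√(-14 + w) (h(m, w) = -12 + 3*√(w - 14) = -12 + 3*√(-14 + w))
u(C, O) = -10 + 2*O (u(C, O) = (-5 + O)*2 = -10 + 2*O)
u(-19, 1/(-2))/h(23, -23) = (-10 + 2/(-2))/(-12 + 3*√(-14 - 23)) = (-10 + 2*(-½))/(-12 + 3*√(-37)) = (-10 - 1)/(-12 + 3*(I*√37)) = -11/(-12 + 3*I*√37)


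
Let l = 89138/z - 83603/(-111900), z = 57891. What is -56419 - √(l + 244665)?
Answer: -56419 - √11408161820291070551913/215933430 ≈ -56914.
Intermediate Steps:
l = 4938134491/2159334300 (l = 89138/57891 - 83603/(-111900) = 89138*(1/57891) - 83603*(-1/111900) = 89138/57891 + 83603/111900 = 4938134491/2159334300 ≈ 2.2869)
-56419 - √(l + 244665) = -56419 - √(4938134491/2159334300 + 244665) = -56419 - √(528318464643991/2159334300) = -56419 - √11408161820291070551913/215933430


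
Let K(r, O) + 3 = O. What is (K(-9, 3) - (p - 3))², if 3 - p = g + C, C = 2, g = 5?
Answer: 49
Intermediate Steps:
K(r, O) = -3 + O
p = -4 (p = 3 - (5 + 2) = 3 - 1*7 = 3 - 7 = -4)
(K(-9, 3) - (p - 3))² = ((-3 + 3) - (-4 - 3))² = (0 - (-7))² = (0 - 1*(-7))² = (0 + 7)² = 7² = 49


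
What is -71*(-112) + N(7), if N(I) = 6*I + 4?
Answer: 7998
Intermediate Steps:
N(I) = 4 + 6*I
-71*(-112) + N(7) = -71*(-112) + (4 + 6*7) = 7952 + (4 + 42) = 7952 + 46 = 7998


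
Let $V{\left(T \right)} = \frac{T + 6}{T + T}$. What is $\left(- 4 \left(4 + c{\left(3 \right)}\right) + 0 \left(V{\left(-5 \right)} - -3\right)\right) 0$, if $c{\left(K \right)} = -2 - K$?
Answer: $0$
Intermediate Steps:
$V{\left(T \right)} = \frac{6 + T}{2 T}$
$\left(- 4 \left(4 + c{\left(3 \right)}\right) + 0 \left(V{\left(-5 \right)} - -3\right)\right) 0 = \left(- 4 \left(4 - 5\right) + 0 \left(\frac{6 - 5}{2 \left(-5\right)} - -3\right)\right) 0 = \left(- 4 \left(4 - 5\right) + 0 \left(\frac{1}{2} \left(- \frac{1}{5}\right) 1 + 3\right)\right) 0 = \left(- 4 \left(4 - 5\right) + 0 \left(- \frac{1}{10} + 3\right)\right) 0 = \left(\left(-4\right) \left(-1\right) + 0 \cdot \frac{29}{10}\right) 0 = \left(4 + 0\right) 0 = 4 \cdot 0 = 0$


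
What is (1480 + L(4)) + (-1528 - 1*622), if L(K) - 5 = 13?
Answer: -652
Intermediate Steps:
L(K) = 18 (L(K) = 5 + 13 = 18)
(1480 + L(4)) + (-1528 - 1*622) = (1480 + 18) + (-1528 - 1*622) = 1498 + (-1528 - 622) = 1498 - 2150 = -652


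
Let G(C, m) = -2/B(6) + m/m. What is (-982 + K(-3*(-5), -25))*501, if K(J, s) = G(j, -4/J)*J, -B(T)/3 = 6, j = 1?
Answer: -483632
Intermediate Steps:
B(T) = -18 (B(T) = -3*6 = -18)
G(C, m) = 10/9 (G(C, m) = -2/(-18) + m/m = -2*(-1/18) + 1 = 1/9 + 1 = 10/9)
K(J, s) = 10*J/9
(-982 + K(-3*(-5), -25))*501 = (-982 + 10*(-3*(-5))/9)*501 = (-982 + (10/9)*15)*501 = (-982 + 50/3)*501 = -2896/3*501 = -483632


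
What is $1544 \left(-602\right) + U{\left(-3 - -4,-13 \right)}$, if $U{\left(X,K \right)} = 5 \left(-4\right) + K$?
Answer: $-929521$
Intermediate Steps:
$U{\left(X,K \right)} = -20 + K$
$1544 \left(-602\right) + U{\left(-3 - -4,-13 \right)} = 1544 \left(-602\right) - 33 = -929488 - 33 = -929521$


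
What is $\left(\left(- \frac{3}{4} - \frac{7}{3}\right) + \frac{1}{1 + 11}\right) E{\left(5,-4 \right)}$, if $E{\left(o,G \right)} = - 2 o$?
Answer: $30$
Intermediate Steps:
$\left(\left(- \frac{3}{4} - \frac{7}{3}\right) + \frac{1}{1 + 11}\right) E{\left(5,-4 \right)} = \left(\left(- \frac{3}{4} - \frac{7}{3}\right) + \frac{1}{1 + 11}\right) \left(\left(-2\right) 5\right) = \left(\left(\left(-3\right) \frac{1}{4} - \frac{7}{3}\right) + \frac{1}{12}\right) \left(-10\right) = \left(\left(- \frac{3}{4} - \frac{7}{3}\right) + \frac{1}{12}\right) \left(-10\right) = \left(- \frac{37}{12} + \frac{1}{12}\right) \left(-10\right) = \left(-3\right) \left(-10\right) = 30$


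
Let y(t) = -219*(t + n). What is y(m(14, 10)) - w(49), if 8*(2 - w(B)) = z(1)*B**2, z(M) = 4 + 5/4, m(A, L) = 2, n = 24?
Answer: -131851/32 ≈ -4120.3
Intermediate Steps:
z(M) = 21/4 (z(M) = 4 + 5*(1/4) = 4 + 5/4 = 21/4)
w(B) = 2 - 21*B**2/32
y(t) = -5256 - 219*t (y(t) = -219*(t + 24) = -219*(24 + t) = -5256 - 219*t)
y(m(14, 10)) - w(49) = (-5256 - 219*2) - (2 - 21/32*49**2) = (-5256 - 438) - (2 - 21/32*2401) = -5694 - (2 - 50421/32) = -5694 - 1*(-50357/32) = -5694 + 50357/32 = -131851/32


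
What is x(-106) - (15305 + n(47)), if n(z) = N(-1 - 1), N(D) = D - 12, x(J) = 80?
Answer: -15211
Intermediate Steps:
N(D) = -12 + D
n(z) = -14 (n(z) = -12 + (-1 - 1) = -12 - 2 = -14)
x(-106) - (15305 + n(47)) = 80 - (15305 - 14) = 80 - 1*15291 = 80 - 15291 = -15211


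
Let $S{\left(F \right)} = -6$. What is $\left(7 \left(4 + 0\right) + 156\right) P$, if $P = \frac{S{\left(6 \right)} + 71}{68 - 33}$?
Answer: $\frac{2392}{7} \approx 341.71$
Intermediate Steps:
$P = \frac{13}{7}$ ($P = \frac{-6 + 71}{68 - 33} = \frac{65}{35} = 65 \cdot \frac{1}{35} = \frac{13}{7} \approx 1.8571$)
$\left(7 \left(4 + 0\right) + 156\right) P = \left(7 \left(4 + 0\right) + 156\right) \frac{13}{7} = \left(7 \cdot 4 + 156\right) \frac{13}{7} = \left(28 + 156\right) \frac{13}{7} = 184 \cdot \frac{13}{7} = \frac{2392}{7}$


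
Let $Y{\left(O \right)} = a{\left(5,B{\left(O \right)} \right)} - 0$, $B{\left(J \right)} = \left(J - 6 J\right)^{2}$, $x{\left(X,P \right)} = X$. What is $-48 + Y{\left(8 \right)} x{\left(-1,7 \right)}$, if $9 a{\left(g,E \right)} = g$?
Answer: $- \frac{437}{9} \approx -48.556$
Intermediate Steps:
$B{\left(J \right)} = 25 J^{2}$ ($B{\left(J \right)} = \left(J - 6 J\right)^{2} = \left(- 5 J\right)^{2} = 25 J^{2}$)
$a{\left(g,E \right)} = \frac{g}{9}$
$Y{\left(O \right)} = \frac{5}{9}$ ($Y{\left(O \right)} = \frac{1}{9} \cdot 5 - 0 = \frac{5}{9} + 0 = \frac{5}{9}$)
$-48 + Y{\left(8 \right)} x{\left(-1,7 \right)} = -48 + \frac{5}{9} \left(-1\right) = -48 - \frac{5}{9} = - \frac{437}{9}$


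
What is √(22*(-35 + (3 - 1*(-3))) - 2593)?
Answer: 3*I*√359 ≈ 56.842*I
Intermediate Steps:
√(22*(-35 + (3 - 1*(-3))) - 2593) = √(22*(-35 + (3 + 3)) - 2593) = √(22*(-35 + 6) - 2593) = √(22*(-29) - 2593) = √(-638 - 2593) = √(-3231) = 3*I*√359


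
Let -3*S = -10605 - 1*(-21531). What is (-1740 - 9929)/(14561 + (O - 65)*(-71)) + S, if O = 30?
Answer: -62093201/17046 ≈ -3642.7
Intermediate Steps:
S = -3642 (S = -(-10605 - 1*(-21531))/3 = -(-10605 + 21531)/3 = -⅓*10926 = -3642)
(-1740 - 9929)/(14561 + (O - 65)*(-71)) + S = (-1740 - 9929)/(14561 + (30 - 65)*(-71)) - 3642 = -11669/(14561 - 35*(-71)) - 3642 = -11669/(14561 + 2485) - 3642 = -11669/17046 - 3642 = -62093201/17046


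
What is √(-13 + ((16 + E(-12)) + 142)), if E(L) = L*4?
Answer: √97 ≈ 9.8489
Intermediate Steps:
E(L) = 4*L
√(-13 + ((16 + E(-12)) + 142)) = √(-13 + ((16 + 4*(-12)) + 142)) = √(-13 + ((16 - 48) + 142)) = √(-13 + (-32 + 142)) = √(-13 + 110) = √97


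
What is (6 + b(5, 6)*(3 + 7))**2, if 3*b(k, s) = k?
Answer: 4624/9 ≈ 513.78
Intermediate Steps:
b(k, s) = k/3
(6 + b(5, 6)*(3 + 7))**2 = (6 + ((1/3)*5)*(3 + 7))**2 = (6 + (5/3)*10)**2 = (6 + 50/3)**2 = (68/3)**2 = 4624/9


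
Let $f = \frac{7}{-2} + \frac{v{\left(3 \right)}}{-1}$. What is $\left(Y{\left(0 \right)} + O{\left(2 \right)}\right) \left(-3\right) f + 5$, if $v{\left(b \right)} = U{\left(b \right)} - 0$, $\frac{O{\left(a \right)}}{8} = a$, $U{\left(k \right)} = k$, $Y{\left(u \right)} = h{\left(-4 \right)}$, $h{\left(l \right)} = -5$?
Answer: $\frac{439}{2} \approx 219.5$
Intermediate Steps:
$Y{\left(u \right)} = -5$
$O{\left(a \right)} = 8 a$
$v{\left(b \right)} = b$ ($v{\left(b \right)} = b - 0 = b + 0 = b$)
$f = - \frac{13}{2}$ ($f = \frac{7}{-2} + \frac{3}{-1} = 7 \left(- \frac{1}{2}\right) + 3 \left(-1\right) = - \frac{7}{2} - 3 = - \frac{13}{2} \approx -6.5$)
$\left(Y{\left(0 \right)} + O{\left(2 \right)}\right) \left(-3\right) f + 5 = \left(-5 + 8 \cdot 2\right) \left(-3\right) \left(- \frac{13}{2}\right) + 5 = \left(-5 + 16\right) \left(-3\right) \left(- \frac{13}{2}\right) + 5 = 11 \left(-3\right) \left(- \frac{13}{2}\right) + 5 = \left(-33\right) \left(- \frac{13}{2}\right) + 5 = \frac{429}{2} + 5 = \frac{439}{2}$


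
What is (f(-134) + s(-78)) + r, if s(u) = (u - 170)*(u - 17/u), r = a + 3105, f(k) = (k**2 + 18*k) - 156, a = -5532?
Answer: 1257787/39 ≈ 32251.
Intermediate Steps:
f(k) = -156 + k**2 + 18*k
r = -2427 (r = -5532 + 3105 = -2427)
s(u) = (-170 + u)*(u - 17/u)
(f(-134) + s(-78)) + r = ((-156 + (-134)**2 + 18*(-134)) + (-17 + (-78)**2 - 170*(-78) + 2890/(-78))) - 2427 = ((-156 + 17956 - 2412) + (-17 + 6084 + 13260 + 2890*(-1/78))) - 2427 = (15388 + (-17 + 6084 + 13260 - 1445/39)) - 2427 = (15388 + 752308/39) - 2427 = 1352440/39 - 2427 = 1257787/39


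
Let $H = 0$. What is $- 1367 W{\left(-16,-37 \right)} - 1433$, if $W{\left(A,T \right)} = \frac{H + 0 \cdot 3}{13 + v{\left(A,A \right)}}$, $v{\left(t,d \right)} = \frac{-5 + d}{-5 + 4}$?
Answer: $-1433$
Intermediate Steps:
$v{\left(t,d \right)} = 5 - d$ ($v{\left(t,d \right)} = \frac{-5 + d}{-1} = \left(-5 + d\right) \left(-1\right) = 5 - d$)
$W{\left(A,T \right)} = 0$ ($W{\left(A,T \right)} = \frac{0 + 0 \cdot 3}{13 - \left(-5 + A\right)} = \frac{0 + 0}{18 - A} = \frac{0}{18 - A} = 0$)
$- 1367 W{\left(-16,-37 \right)} - 1433 = \left(-1367\right) 0 - 1433 = 0 - 1433 = -1433$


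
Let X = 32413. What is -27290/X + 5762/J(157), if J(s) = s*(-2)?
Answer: -97666383/5088841 ≈ -19.192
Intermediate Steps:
J(s) = -2*s
-27290/X + 5762/J(157) = -27290/32413 + 5762/((-2*157)) = -27290*1/32413 + 5762/(-314) = -27290/32413 + 5762*(-1/314) = -27290/32413 - 2881/157 = -97666383/5088841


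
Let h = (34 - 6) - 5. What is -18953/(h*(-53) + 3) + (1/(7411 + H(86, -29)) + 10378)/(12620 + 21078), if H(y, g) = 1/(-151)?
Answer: 91105170406517/5731932749760 ≈ 15.894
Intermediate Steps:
H(y, g) = -1/151
h = 23 (h = 28 - 5 = 23)
-18953/(h*(-53) + 3) + (1/(7411 + H(86, -29)) + 10378)/(12620 + 21078) = -18953/(23*(-53) + 3) + (1/(7411 - 1/151) + 10378)/(12620 + 21078) = -18953/(-1219 + 3) + (1/(1119060/151) + 10378)/33698 = -18953/(-1216) + (151/1119060 + 10378)*(1/33698) = -18953*(-1/1216) + (11613604831/1119060)*(1/33698) = 18953/1216 + 11613604831/37710083880 = 91105170406517/5731932749760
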